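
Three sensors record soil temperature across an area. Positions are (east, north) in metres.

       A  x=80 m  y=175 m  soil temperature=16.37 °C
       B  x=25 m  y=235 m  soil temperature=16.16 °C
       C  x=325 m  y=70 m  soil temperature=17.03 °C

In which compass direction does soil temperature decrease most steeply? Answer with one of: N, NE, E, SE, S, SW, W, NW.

NW

Taking A as reference: B−A = (-55, 60, -0.21); C−A = (245, -105, +0.66).
Solve a·Δx + b·Δy = ΔT: det = (-55)·(-105) − 245·60 = -8925.
∂T/∂x = [(-0.21)·(-105) − (+0.66)·60] / -8925 = +0.001966
∂T/∂y = [(-55)·(+0.66) − 245·(-0.21)] / -8925 = -0.001697
Steepest decrease is along −∇f = (-0.001966 E, +0.001697 N) → northwest.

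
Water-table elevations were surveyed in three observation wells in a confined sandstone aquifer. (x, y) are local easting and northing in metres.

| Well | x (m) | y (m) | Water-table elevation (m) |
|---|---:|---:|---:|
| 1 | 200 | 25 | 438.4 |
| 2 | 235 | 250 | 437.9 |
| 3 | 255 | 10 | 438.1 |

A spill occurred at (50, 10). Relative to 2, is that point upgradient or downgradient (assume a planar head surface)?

upgradient

With h = a·x + b·y + c and 1 as origin, the differences give:
  35·a + 225·b = -0.5
  55·a + (-15)·b = -0.3
Eliminate b (×(-15) and ×225, subtract): -12900·a = 75.00 → a = ∂h/∂x = -0.005814
Back-substitute: b = ∂h/∂y = -0.001318.
Head at (50, 10) = 438.4 + (-0.005814)·(-150) + (-0.001318)·(-15) = 439.29 m.
That is higher than the 437.9 m at 2, so the point is upgradient.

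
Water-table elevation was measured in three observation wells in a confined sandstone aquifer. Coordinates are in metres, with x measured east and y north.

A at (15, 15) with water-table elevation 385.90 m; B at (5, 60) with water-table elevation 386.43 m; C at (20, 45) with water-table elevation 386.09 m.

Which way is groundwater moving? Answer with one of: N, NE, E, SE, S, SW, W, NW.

SE

With h = a·x + b·y + c and A as origin, the differences give:
  (-10)·a + 45·b = +0.53
  5·a + 30·b = +0.19
Eliminate b (×30 and ×45, subtract): -525·a = 7.350 → a = ∂h/∂x = -0.01400
Back-substitute: b = ∂h/∂y = +0.008667.
Flow = −∇h = (+0.01400 east, -0.008667 north), which points southeast.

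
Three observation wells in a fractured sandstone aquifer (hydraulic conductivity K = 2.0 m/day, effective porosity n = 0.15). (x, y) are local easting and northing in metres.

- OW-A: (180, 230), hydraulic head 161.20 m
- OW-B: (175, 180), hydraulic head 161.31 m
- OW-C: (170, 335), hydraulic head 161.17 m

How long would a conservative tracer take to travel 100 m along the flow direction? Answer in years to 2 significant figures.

2.1 years

Taking OW-A as reference: OW-B−OW-A = (-5, -50, +0.11); OW-C−OW-A = (-10, 105, -0.03).
Determinant of the coordinate differences = (-5)·105 − (-10)·(-50) = -1025.
∂h/∂x = [(+0.11)·105 − (-0.03)·(-50)] / -1025 = -0.009805
∂h/∂y = [(-5)·(-0.03) − (-10)·(+0.11)] / -1025 = -0.001220
|∇h| = √(-0.009805² + -0.001220²) = 0.009881
Seepage velocity v = K·i/n = 2.0 × 0.009881 / 0.15 = 0.1317 m/day.
t = 100 / 0.1317 = 759.3 days = 2.08 years.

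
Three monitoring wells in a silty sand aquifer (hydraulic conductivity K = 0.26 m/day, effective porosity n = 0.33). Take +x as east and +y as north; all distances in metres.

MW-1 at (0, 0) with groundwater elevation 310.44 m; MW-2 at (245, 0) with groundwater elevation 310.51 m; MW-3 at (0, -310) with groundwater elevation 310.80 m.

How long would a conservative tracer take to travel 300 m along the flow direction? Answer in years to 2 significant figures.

∂h/∂x = (310.51 − 310.44) / (245 − 0) = +0.0002857
∂h/∂y = (310.80 − 310.44) / (-310 − 0) = -0.001161
|∇h| = √(0.0002857² + -0.001161²) = 0.001196
Seepage velocity v = K·i/n = 0.26 × 0.001196 / 0.33 = 0.0009423 m/day.
t = 300 / 0.0009423 = 3.184e+05 days = 872 years.

870 years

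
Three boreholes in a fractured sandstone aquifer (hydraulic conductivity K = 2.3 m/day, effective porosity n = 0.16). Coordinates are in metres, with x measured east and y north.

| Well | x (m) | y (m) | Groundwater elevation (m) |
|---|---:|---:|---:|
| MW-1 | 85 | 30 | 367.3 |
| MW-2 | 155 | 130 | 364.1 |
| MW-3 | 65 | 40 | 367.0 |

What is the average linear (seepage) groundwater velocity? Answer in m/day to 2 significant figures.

0.45 m/day

Taking MW-1 as reference: MW-2−MW-1 = (70, 100, -3.2); MW-3−MW-1 = (-20, 10, -0.3).
Solve a·Δx + b·Δy = Δh: det = 70·10 − (-20)·100 = 2700.
∂h/∂x = [(-3.2)·10 − (-0.3)·100] / 2700 = -0.0007407
∂h/∂y = [70·(-0.3) − (-20)·(-3.2)] / 2700 = -0.03148
|∇h| = √(-0.0007407² + -0.03148²) = 0.03149
Seepage velocity v = K·i/n = 2.3 × 0.03149 / 0.16 = 0.4527 m/day.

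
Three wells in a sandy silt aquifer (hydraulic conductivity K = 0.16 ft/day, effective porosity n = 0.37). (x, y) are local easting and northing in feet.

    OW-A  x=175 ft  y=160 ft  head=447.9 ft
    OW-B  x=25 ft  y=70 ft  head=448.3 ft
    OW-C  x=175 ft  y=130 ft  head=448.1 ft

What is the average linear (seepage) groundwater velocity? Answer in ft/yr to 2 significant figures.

Differences from OW-A: to OW-B (Δx, Δy, Δh) = (-150, -90, +0.4); to OW-C = (0, -30, +0.2).
Solve a·Δx + b·Δy = Δh: det = (-150)·(-30) − 0·(-90) = 4500.
∂h/∂x = [(+0.4)·(-30) − (+0.2)·(-90)] / 4500 = +0.001333
∂h/∂y = [(-150)·(+0.2) − 0·(+0.4)] / 4500 = -0.006667
|∇h| = √(0.001333² + -0.006667²) = 0.006799
Seepage velocity v = K·i/n = 0.16 × 0.006799 / 0.37 = 0.00294 ft/day = 1.074 ft/yr.

1.1 ft/yr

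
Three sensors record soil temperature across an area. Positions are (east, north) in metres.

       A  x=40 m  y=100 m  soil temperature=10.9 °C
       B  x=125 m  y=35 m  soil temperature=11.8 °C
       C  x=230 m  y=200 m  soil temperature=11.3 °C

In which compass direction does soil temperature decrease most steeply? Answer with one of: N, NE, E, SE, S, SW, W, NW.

NW

Differences from A: to B (Δx, Δy, Δh) = (85, -65, +0.9); to C = (190, 100, +0.4).
Solve a·Δx + b·Δy = ΔT: det = 85·100 − 190·(-65) = 20850.
∂T/∂x = [(+0.9)·100 − (+0.4)·(-65)] / 20850 = +0.005564
∂T/∂y = [85·(+0.4) − 190·(+0.9)] / 20850 = -0.006571
Steepest decrease is along −∇f = (-0.005564 E, +0.006571 N) → northwest.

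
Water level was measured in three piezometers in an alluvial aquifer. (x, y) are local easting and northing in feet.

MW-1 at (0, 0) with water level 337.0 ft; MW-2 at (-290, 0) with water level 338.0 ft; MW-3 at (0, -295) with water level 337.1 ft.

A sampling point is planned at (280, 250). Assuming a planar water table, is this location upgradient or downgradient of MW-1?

downgradient

∂h/∂x = (338.0 − 337.0) / (-290 − 0) = -0.003448
∂h/∂y = (337.1 − 337.0) / (-295 − 0) = -0.0003390
Head at (280, 250) = 337.0 + (-0.003448)·(280) + (-0.0003390)·(250) = 335.95 ft.
That is lower than the 337.0 ft at MW-1, so the point is downgradient.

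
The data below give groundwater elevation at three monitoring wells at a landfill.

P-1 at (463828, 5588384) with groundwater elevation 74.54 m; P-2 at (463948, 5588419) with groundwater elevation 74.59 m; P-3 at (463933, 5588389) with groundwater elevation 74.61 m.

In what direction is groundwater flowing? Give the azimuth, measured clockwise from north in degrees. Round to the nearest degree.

325°

With h = a·x + b·y + c and P-1 as origin, the differences give:
  120·a + 35·b = +0.05
  105·a + 5·b = +0.07
Eliminate b (×5 and ×35, subtract): -3075·a = -2.200 → a = ∂h/∂x = +0.0007154
Back-substitute: b = ∂h/∂y = -0.001024.
Flow direction (−∇h) has components (-0.0007154 E, +0.001024 N).
Azimuth = atan2(E, N) = atan2(-0.0007154, +0.001024) = 325.1° ≈ 325°.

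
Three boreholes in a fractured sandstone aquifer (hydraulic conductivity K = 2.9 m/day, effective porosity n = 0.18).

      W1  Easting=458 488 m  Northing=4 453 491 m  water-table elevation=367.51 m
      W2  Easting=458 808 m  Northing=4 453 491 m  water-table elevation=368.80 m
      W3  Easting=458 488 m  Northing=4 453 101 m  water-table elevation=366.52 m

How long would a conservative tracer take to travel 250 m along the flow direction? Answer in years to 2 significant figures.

8.9 years

∂h/∂x = (368.80 − 367.51) / (458808 − 458488) = +0.004031
∂h/∂y = (366.52 − 367.51) / (4453101 − 4453491) = +0.002538
|∇h| = √(0.004031² + 0.002538²) = 0.004763
Seepage velocity v = K·i/n = 2.9 × 0.004763 / 0.18 = 0.07674 m/day.
t = 250 / 0.07674 = 3258 days = 8.92 years.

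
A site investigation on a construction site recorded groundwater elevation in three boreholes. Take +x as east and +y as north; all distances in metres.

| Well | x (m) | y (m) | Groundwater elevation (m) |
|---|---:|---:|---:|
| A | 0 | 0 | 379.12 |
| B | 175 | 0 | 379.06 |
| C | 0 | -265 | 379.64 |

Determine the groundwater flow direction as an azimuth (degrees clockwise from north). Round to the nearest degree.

010°

∂h/∂x = (379.06 − 379.12) / (175 − 0) = -0.0003429
∂h/∂y = (379.64 − 379.12) / (-265 − 0) = -0.001962
Flow direction (−∇h) has components (+0.0003429 E, +0.001962 N).
Azimuth = atan2(E, N) = atan2(+0.0003429, +0.001962) = 9.9° ≈ 010°.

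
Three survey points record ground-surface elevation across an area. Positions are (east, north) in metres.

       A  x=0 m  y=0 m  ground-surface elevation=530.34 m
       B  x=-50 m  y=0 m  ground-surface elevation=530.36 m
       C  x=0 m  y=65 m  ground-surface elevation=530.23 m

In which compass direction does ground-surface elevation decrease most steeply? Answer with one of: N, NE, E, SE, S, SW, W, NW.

N

∂z/∂x = (530.36 − 530.34) / (-50 − 0) = -0.0004000
∂z/∂y = (530.23 − 530.34) / (65 − 0) = -0.001692
Steepest decrease is along −∇f = (+0.0004000 E, +0.001692 N) → north.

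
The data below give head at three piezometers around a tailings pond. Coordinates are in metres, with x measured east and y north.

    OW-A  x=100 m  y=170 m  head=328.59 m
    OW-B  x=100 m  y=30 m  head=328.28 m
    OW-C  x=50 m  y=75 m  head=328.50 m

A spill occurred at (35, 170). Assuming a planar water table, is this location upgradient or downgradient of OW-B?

upgradient

Three-point gradient (reference OW-A): Δ to OW-B = (0, -140, -0.31), Δ to OW-C = (-50, -95, -0.09).
∂h/∂x = -0.002407, ∂h/∂y = +0.002214 (det = -7000).
Head at (35, 170) = 328.59 + (-0.002407)·(-65) + (+0.002214)·(0) = 328.75 m.
That is higher than the 328.28 m at OW-B, so the point is upgradient.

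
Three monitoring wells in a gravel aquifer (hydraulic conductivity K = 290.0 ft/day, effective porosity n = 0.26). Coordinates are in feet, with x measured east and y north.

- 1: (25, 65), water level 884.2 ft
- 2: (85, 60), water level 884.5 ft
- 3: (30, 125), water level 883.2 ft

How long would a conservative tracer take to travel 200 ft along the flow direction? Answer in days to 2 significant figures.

10 days

Taking 1 as reference: 2−1 = (60, -5, +0.3); 3−1 = (5, 60, -1.0).
Determinant of the coordinate differences = 60·60 − 5·(-5) = 3625.
∂h/∂x = [(+0.3)·60 − (-1.0)·(-5)] / 3625 = +0.003586
∂h/∂y = [60·(-1.0) − 5·(+0.3)] / 3625 = -0.01697
|∇h| = √(0.003586² + -0.01697²) = 0.01734
Seepage velocity v = K·i/n = 290.0 × 0.01734 / 0.26 = 19.34 ft/day.
t = 200 / 19.34 = 10.34 days.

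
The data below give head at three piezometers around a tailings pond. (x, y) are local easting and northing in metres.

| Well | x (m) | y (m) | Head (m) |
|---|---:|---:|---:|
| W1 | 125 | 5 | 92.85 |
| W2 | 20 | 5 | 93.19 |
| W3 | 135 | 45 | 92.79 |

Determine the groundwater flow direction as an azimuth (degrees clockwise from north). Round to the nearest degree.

078°

With h = a·x + b·y + c and W1 as origin, the differences give:
  (-105)·a + 0·b = +0.34
  10·a + 40·b = -0.06
Eliminate b (×40 and ×0, subtract): -4200·a = 13.600 → a = ∂h/∂x = -0.003238
Back-substitute: b = ∂h/∂y = -0.0006905.
Flow direction (−∇h) has components (+0.003238 E, +0.0006905 N).
Azimuth = atan2(E, N) = atan2(+0.003238, +0.0006905) = 78.0° ≈ 078°.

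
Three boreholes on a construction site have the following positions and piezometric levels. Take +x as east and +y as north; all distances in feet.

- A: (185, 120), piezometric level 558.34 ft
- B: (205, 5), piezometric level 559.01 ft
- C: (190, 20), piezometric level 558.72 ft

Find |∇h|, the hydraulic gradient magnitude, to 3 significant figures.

With h = a·x + b·y + c and A as origin, the differences give:
  20·a + (-115)·b = +0.67
  5·a + (-100)·b = +0.38
Eliminate b (×(-100) and ×(-115), subtract): -1425·a = -23.300 → a = ∂h/∂x = +0.01635
Back-substitute: b = ∂h/∂y = -0.002982.
|∇h| = √(0.01635² + -0.002982²) = 0.01662

0.0166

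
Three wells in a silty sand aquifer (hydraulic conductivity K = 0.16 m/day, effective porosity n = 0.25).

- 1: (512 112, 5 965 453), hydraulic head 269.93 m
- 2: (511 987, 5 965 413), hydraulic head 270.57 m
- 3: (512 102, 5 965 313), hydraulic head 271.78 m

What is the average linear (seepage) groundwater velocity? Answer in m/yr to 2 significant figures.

Three-point gradient (reference 1): Δ to 2 = (-125, -40, +0.64), Δ to 3 = (-10, -140, +1.85).
∂h/∂x = -0.0009123, ∂h/∂y = -0.01315 (det = 17100).
|∇h| = √(-0.0009123² + -0.01315²) = 0.01318
Seepage velocity v = K·i/n = 0.16 × 0.01318 / 0.25 = 0.008435 m/day = 3.081 m/yr.

3.1 m/yr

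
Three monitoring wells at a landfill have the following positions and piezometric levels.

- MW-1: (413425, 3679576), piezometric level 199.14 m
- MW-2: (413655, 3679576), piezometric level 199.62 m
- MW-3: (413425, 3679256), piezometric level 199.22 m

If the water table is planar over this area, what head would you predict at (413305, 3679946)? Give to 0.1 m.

198.8 m

∂h/∂x = (199.62 − 199.14) / (413655 − 413425) = +0.002087
∂h/∂y = (199.22 − 199.14) / (3679256 − 3679576) = -0.0002500
h(413305, 3679946) = 199.14 + (+0.002087)·(-120) + (-0.0002500)·(370) = 199.14 -0.250 -0.093 = 198.797 m.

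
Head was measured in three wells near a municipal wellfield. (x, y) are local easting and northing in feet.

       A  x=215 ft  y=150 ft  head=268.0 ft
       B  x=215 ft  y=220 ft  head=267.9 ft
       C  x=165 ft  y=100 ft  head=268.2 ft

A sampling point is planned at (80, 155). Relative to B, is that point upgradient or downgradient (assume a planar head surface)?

Differences from A: to B (Δx, Δy, Δh) = (0, 70, -0.1); to C = (-50, -50, +0.2).
Solve a·Δx + b·Δy = Δh: det = 0·(-50) − (-50)·70 = 3500.
∂h/∂x = [(-0.1)·(-50) − (+0.2)·70] / 3500 = -0.002571
∂h/∂y = [0·(+0.2) − (-50)·(-0.1)] / 3500 = -0.001429
Head at (80, 155) = 268.0 + (-0.002571)·(-135) + (-0.001429)·(5) = 268.34 ft.
That is higher than the 267.9 ft at B, so the point is upgradient.

upgradient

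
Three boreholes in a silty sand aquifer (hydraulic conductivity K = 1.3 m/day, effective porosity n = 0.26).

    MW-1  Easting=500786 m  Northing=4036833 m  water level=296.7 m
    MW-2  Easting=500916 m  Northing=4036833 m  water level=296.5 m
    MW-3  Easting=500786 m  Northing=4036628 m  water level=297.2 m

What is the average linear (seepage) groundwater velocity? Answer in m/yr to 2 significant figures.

∂h/∂x = (296.5 − 296.7) / (500916 − 500786) = -0.001538
∂h/∂y = (297.2 − 296.7) / (4036628 − 4036833) = -0.002439
|∇h| = √(-0.001538² + -0.002439²) = 0.002883
Seepage velocity v = K·i/n = 1.3 × 0.002883 / 0.26 = 0.01442 m/day = 5.267 m/yr.

5.3 m/yr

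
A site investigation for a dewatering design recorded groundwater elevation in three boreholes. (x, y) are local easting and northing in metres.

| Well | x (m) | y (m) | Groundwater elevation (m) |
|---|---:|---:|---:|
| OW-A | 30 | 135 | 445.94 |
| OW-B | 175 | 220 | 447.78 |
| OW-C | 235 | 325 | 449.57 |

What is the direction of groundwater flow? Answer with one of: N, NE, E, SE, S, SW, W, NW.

S

Differences from OW-A: to OW-B (Δx, Δy, Δh) = (145, 85, +1.84); to OW-C = (205, 190, +3.63).
Determinant of the coordinate differences = 145·190 − 205·85 = 10125.
∂h/∂x = [(+1.84)·190 − (+3.63)·85] / 10125 = +0.004054
∂h/∂y = [145·(+3.63) − 205·(+1.84)] / 10125 = +0.01473
Flow = −∇h = (-0.004054 east, -0.01473 north), which points south.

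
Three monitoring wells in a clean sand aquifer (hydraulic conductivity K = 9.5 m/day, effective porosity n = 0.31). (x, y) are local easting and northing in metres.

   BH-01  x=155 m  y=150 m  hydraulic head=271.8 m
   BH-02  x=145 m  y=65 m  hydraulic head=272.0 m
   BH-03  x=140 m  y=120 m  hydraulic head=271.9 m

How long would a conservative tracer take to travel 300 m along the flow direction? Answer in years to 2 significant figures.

Taking BH-01 as reference: BH-02−BH-01 = (-10, -85, +0.2); BH-03−BH-01 = (-15, -30, +0.1).
Solve a·Δx + b·Δy = Δh: det = (-10)·(-30) − (-15)·(-85) = -975.
∂h/∂x = [(+0.2)·(-30) − (+0.1)·(-85)] / -975 = -0.002564
∂h/∂y = [(-10)·(+0.1) − (-15)·(+0.2)] / -975 = -0.002051
|∇h| = √(-0.002564² + -0.002051²) = 0.003283
Seepage velocity v = K·i/n = 9.5 × 0.003283 / 0.31 = 0.1006 m/day.
t = 300 / 0.1006 = 2982 days = 8.16 years.

8.2 years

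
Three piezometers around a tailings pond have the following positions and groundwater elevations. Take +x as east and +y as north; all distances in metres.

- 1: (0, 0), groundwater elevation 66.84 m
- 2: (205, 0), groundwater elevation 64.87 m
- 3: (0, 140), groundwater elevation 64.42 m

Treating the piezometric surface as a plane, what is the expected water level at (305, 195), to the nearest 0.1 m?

∂h/∂x = (64.87 − 66.84) / (205 − 0) = -0.009610
∂h/∂y = (64.42 − 66.84) / (140 − 0) = -0.01729
h(305, 195) = 66.84 + (-0.009610)·(305) + (-0.01729)·(195) = 66.84 -2.931 -3.371 = 60.538 m.

60.5 m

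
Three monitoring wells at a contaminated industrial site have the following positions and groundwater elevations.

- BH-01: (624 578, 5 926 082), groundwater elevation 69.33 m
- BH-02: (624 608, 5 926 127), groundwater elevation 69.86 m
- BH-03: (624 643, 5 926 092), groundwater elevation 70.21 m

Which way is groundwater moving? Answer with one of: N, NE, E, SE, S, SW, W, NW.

Differences from BH-01: to BH-02 (Δx, Δy, Δh) = (30, 45, +0.53); to BH-03 = (65, 10, +0.88).
Solve a·Δx + b·Δy = Δh: det = 30·10 − 65·45 = -2625.
∂h/∂x = [(+0.53)·10 − (+0.88)·45] / -2625 = +0.01307
∂h/∂y = [30·(+0.88) − 65·(+0.53)] / -2625 = +0.003067
Flow = −∇h = (-0.01307 east, -0.003067 north), which points west.

W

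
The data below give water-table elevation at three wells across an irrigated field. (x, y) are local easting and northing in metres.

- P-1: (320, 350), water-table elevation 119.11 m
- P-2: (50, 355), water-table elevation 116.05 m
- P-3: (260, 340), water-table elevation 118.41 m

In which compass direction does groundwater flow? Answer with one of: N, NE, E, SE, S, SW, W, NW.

W

Differences from P-1: to P-2 (Δx, Δy, Δh) = (-270, 5, -3.06); to P-3 = (-60, -10, -0.70).
Determinant of the coordinate differences = (-270)·(-10) − (-60)·5 = 3000.
∂h/∂x = [(-3.06)·(-10) − (-0.70)·5] / 3000 = +0.01137
∂h/∂y = [(-270)·(-0.70) − (-60)·(-3.06)] / 3000 = +0.001800
Flow = −∇h = (-0.01137 east, -0.001800 north), which points west.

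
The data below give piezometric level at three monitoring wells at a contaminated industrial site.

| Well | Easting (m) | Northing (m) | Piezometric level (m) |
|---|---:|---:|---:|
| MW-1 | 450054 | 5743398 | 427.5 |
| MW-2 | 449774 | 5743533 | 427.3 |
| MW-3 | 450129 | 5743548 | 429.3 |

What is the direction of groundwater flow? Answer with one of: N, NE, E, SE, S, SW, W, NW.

With h = a·x + b·y + c and MW-1 as origin, the differences give:
  (-280)·a + 135·b = -0.2
  75·a + 150·b = +1.8
Eliminate b (×150 and ×135, subtract): -52125·a = -273.00 → a = ∂h/∂x = +0.005237
Back-substitute: b = ∂h/∂y = +0.009381.
Flow = −∇h = (-0.005237 east, -0.009381 north), which points southwest.

SW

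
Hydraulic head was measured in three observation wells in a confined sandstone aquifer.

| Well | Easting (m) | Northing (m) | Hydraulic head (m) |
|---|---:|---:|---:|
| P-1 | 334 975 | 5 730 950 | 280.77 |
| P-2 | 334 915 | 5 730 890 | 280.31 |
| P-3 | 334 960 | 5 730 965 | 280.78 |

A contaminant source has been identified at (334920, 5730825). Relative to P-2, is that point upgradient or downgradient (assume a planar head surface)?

Differences from P-1: to P-2 (Δx, Δy, Δh) = (-60, -60, -0.46); to P-3 = (-15, 15, +0.01).
Determinant of the coordinate differences = (-60)·15 − (-15)·(-60) = -1800.
∂h/∂x = [(-0.46)·15 − (+0.01)·(-60)] / -1800 = +0.003500
∂h/∂y = [(-60)·(+0.01) − (-15)·(-0.46)] / -1800 = +0.004167
Head at (334920, 5730825) = 280.77 + (+0.003500)·(-55) + (+0.004167)·(-125) = 280.06 m.
That is lower than the 280.31 m at P-2, so the point is downgradient.

downgradient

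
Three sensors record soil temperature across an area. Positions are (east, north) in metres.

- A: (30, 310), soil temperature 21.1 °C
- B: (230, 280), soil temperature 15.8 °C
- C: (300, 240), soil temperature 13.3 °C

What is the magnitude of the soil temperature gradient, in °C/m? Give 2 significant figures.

Taking A as reference: B−A = (200, -30, -5.3); C−A = (270, -70, -7.8).
Solve a·Δx + b·Δy = ΔT: det = 200·(-70) − 270·(-30) = -5900.
∂T/∂x = [(-5.3)·(-70) − (-7.8)·(-30)] / -5900 = -0.02322
∂T/∂y = [200·(-7.8) − 270·(-5.3)] / -5900 = +0.02186
|∇f| = √(-0.02322² + 0.02186²) = 0.03189 °C/m

0.032 °C/m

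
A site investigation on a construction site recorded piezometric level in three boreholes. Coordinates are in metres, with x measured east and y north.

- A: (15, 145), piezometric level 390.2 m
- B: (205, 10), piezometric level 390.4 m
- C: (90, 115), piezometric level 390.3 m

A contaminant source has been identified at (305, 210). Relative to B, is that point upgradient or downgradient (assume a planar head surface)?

upgradient

With h = a·x + b·y + c and A as origin, the differences give:
  190·a + (-135)·b = +0.2
  75·a + (-30)·b = +0.1
Eliminate b (×(-30) and ×(-135), subtract): 4425·a = 7.50 → a = ∂h/∂x = +0.001695
Back-substitute: b = ∂h/∂y = +0.0009040.
Head at (305, 210) = 390.2 + (+0.001695)·(290) + (+0.0009040)·(65) = 390.75 m.
That is higher than the 390.4 m at B, so the point is upgradient.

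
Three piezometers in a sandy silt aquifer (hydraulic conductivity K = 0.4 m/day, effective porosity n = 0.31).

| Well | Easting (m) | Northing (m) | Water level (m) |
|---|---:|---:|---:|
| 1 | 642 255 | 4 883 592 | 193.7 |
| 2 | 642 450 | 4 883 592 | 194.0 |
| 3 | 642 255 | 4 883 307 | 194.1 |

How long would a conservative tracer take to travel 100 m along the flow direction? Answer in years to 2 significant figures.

∂h/∂x = (194.0 − 193.7) / (642450 − 642255) = +0.001538
∂h/∂y = (194.1 − 193.7) / (4883307 − 4883592) = -0.001404
|∇h| = √(0.001538² + -0.001404²) = 0.002082
Seepage velocity v = K·i/n = 0.4 × 0.002082 / 0.31 = 0.002686 m/day.
t = 100 / 0.002686 = 3.723e+04 days = 102 years.

100 years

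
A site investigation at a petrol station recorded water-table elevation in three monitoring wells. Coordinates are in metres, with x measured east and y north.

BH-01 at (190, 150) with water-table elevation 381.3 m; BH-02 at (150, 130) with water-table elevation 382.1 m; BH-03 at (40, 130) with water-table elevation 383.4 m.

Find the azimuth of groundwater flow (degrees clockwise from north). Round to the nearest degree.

Taking BH-01 as reference: BH-02−BH-01 = (-40, -20, +0.8); BH-03−BH-01 = (-150, -20, +2.1).
Solve a·Δx + b·Δy = Δh: det = (-40)·(-20) − (-150)·(-20) = -2200.
∂h/∂x = [(+0.8)·(-20) − (+2.1)·(-20)] / -2200 = -0.01182
∂h/∂y = [(-40)·(+2.1) − (-150)·(+0.8)] / -2200 = -0.01636
Flow direction (−∇h) has components (+0.01182 E, +0.01636 N).
Azimuth = atan2(E, N) = atan2(+0.01182, +0.01636) = 35.8° ≈ 036°.

036°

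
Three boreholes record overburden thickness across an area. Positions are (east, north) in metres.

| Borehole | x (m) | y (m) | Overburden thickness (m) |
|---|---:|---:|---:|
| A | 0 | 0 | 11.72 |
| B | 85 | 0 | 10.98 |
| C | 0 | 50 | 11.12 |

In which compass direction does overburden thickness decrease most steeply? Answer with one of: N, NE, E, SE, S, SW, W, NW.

∂d/∂x = (10.98 − 11.72) / (85 − 0) = -0.008706
∂d/∂y = (11.12 − 11.72) / (50 − 0) = -0.01200
Steepest decrease is along −∇f = (+0.008706 E, +0.01200 N) → northeast.

NE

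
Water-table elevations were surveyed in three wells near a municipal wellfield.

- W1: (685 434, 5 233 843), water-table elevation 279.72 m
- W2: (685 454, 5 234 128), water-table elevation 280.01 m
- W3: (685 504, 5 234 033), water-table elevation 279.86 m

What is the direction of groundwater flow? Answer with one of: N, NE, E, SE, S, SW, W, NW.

SE

Taking W1 as reference: W2−W1 = (20, 285, +0.29); W3−W1 = (70, 190, +0.14).
Solve a·Δx + b·Δy = Δh: det = 20·190 − 70·285 = -16150.
∂h/∂x = [(+0.29)·190 − (+0.14)·285] / -16150 = -0.0009412
∂h/∂y = [20·(+0.14) − 70·(+0.29)] / -16150 = +0.001084
Flow = −∇h = (+0.0009412 east, -0.001084 north), which points southeast.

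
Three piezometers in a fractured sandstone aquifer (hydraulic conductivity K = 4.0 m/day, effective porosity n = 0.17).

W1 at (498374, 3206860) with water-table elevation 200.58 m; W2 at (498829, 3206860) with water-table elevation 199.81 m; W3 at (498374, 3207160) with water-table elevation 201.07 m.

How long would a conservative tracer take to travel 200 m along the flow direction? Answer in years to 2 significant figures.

9.9 years

∂h/∂x = (199.81 − 200.58) / (498829 − 498374) = -0.001692
∂h/∂y = (201.07 − 200.58) / (3207160 − 3206860) = +0.001633
|∇h| = √(-0.001692² + 0.001633²) = 0.002352
Seepage velocity v = K·i/n = 4.0 × 0.002352 / 0.17 = 0.05534 m/day.
t = 200 / 0.05534 = 3614 days = 9.89 years.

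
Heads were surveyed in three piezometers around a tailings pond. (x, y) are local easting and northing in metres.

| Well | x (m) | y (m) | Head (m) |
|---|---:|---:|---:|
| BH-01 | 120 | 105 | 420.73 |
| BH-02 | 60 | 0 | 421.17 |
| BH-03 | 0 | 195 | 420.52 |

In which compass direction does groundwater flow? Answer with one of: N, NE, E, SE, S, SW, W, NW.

N

With h = a·x + b·y + c and BH-01 as origin, the differences give:
  (-60)·a + (-105)·b = +0.44
  (-120)·a + 90·b = -0.21
Eliminate b (×90 and ×(-105), subtract): -18000·a = 17.550 → a = ∂h/∂x = -0.0009750
Back-substitute: b = ∂h/∂y = -0.003633.
Flow = −∇h = (+0.0009750 east, +0.003633 north), which points north.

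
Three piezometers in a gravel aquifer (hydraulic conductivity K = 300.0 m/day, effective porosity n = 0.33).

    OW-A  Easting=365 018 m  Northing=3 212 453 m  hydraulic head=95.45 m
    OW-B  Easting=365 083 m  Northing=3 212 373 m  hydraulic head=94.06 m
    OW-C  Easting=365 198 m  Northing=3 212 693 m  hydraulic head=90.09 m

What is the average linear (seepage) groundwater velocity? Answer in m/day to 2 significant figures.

23 m/day

Three-point gradient (reference OW-A): Δ to OW-B = (65, -80, -1.39), Δ to OW-C = (180, 240, -5.36).
∂h/∂x = -0.02541, ∂h/∂y = -0.003273 (det = 30000).
|∇h| = √(-0.02541² + -0.003273²) = 0.02562
Seepage velocity v = K·i/n = 300.0 × 0.02562 / 0.33 = 23.29 m/day.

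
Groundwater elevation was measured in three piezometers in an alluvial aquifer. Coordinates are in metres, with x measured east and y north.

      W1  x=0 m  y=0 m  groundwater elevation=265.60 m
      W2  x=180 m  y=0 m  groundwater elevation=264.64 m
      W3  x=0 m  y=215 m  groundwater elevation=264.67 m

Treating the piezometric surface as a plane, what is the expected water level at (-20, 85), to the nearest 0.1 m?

∂h/∂x = (264.64 − 265.60) / (180 − 0) = -0.005333
∂h/∂y = (264.67 − 265.60) / (215 − 0) = -0.004326
h(-20, 85) = 265.60 + (-0.005333)·(-20) + (-0.004326)·(85) = 265.60 +0.107 -0.368 = 265.339 m.

265.3 m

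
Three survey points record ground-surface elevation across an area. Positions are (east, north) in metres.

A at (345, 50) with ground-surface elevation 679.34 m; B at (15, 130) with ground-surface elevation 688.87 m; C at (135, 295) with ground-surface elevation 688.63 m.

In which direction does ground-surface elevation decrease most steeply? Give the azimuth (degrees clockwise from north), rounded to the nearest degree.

124°

With z = a·x + b·y + c and A as origin, the differences give:
  (-330)·a + 80·b = +9.53
  (-210)·a + 245·b = +9.29
Eliminate b (×245 and ×80, subtract): -64050·a = 1591.650 → a = ∂z/∂x = -0.02485
Back-substitute: b = ∂z/∂y = +0.01662.
Steepest decrease is along −∇f: components (+0.02485 E, -0.01662 N).
Azimuth = atan2(+0.02485, -0.01662) = 123.8° ≈ 124°.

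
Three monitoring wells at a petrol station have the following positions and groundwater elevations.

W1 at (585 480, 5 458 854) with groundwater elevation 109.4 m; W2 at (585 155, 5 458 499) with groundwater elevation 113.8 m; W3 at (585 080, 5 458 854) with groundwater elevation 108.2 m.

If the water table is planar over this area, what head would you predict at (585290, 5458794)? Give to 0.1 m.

Differences from W1: to W2 (Δx, Δy, Δh) = (-325, -355, +4.4); to W3 = (-400, 0, -1.2).
Solve a·Δx + b·Δy = Δh: det = (-325)·0 − (-400)·(-355) = -142000.
∂h/∂x = [(+4.4)·0 − (-1.2)·(-355)] / -142000 = +0.003000
∂h/∂y = [(-325)·(-1.2) − (-400)·(+4.4)] / -142000 = -0.01514
h(585290, 5458794) = 109.4 + (+0.003000)·(-190) + (-0.01514)·(-60) = 109.4 -0.570 +0.908 = 109.738 m.

109.7 m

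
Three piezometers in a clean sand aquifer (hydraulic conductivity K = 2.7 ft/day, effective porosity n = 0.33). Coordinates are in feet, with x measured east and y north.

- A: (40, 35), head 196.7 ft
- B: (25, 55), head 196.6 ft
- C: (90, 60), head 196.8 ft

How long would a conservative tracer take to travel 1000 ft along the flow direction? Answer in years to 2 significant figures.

81 years

Differences from A: to B (Δx, Δy, Δh) = (-15, 20, -0.1); to C = (50, 25, +0.1).
Determinant of the coordinate differences = (-15)·25 − 50·20 = -1375.
∂h/∂x = [(-0.1)·25 − (+0.1)·20] / -1375 = +0.003273
∂h/∂y = [(-15)·(+0.1) − 50·(-0.1)] / -1375 = -0.002545
|∇h| = √(0.003273² + -0.002545²) = 0.004146
Seepage velocity v = K·i/n = 2.7 × 0.004146 / 0.33 = 0.03392 ft/day.
t = 1000 / 0.03392 = 2.948e+04 days = 80.7 years.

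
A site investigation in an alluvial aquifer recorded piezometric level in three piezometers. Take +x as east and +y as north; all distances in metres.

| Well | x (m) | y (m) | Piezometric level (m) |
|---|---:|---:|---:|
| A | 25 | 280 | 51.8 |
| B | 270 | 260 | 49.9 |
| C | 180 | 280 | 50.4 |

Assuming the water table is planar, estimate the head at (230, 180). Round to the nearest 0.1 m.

Three-point gradient (reference A): Δ to B = (245, -20, -1.9), Δ to C = (155, 0, -1.4).
∂h/∂x = -0.009032, ∂h/∂y = -0.01565 (det = 3100).
h(230, 180) = 51.8 + (-0.009032)·(205) + (-0.01565)·(-100) = 51.8 -1.852 +1.565 = 51.513 m.

51.5 m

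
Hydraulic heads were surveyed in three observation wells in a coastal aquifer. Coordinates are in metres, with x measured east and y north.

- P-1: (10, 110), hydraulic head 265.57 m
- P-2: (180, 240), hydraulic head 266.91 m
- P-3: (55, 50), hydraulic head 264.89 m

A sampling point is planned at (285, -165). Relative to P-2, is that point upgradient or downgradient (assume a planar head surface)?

downgradient

Taking P-1 as reference: P-2−P-1 = (170, 130, +1.34); P-3−P-1 = (45, -60, -0.68).
Solve a·Δx + b·Δy = Δh: det = 170·(-60) − 45·130 = -16050.
∂h/∂x = [(+1.34)·(-60) − (-0.68)·130] / -16050 = -0.0004984
∂h/∂y = [170·(-0.68) − 45·(+1.34)] / -16050 = +0.01096
Head at (285, -165) = 265.57 + (-0.0004984)·(275) + (+0.01096)·(-275) = 262.42 m.
That is lower than the 266.91 m at P-2, so the point is downgradient.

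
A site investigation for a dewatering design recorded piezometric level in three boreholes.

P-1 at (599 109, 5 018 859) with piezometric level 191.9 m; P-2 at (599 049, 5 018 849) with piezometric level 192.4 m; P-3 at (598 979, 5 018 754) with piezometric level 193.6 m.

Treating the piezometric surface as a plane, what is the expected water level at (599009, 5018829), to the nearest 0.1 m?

192.8 m

With h = a·x + b·y + c and P-1 as origin, the differences give:
  (-60)·a + (-10)·b = +0.5
  (-130)·a + (-105)·b = +1.7
Eliminate b (×(-105) and ×(-10), subtract): 5000·a = -35.50 → a = ∂h/∂x = -0.007100
Back-substitute: b = ∂h/∂y = -0.007400.
h(599009, 5018829) = 191.9 + (-0.007100)·(-100) + (-0.007400)·(-30) = 191.9 +0.710 +0.222 = 192.832 m.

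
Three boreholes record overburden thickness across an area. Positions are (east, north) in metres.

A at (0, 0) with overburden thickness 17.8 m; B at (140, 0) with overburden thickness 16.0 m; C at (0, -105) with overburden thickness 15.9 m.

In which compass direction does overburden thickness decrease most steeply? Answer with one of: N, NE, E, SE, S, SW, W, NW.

∂d/∂x = (16.0 − 17.8) / (140 − 0) = -0.01286
∂d/∂y = (15.9 − 17.8) / (-105 − 0) = +0.01810
Steepest decrease is along −∇f = (+0.01286 E, -0.01810 N) → southeast.

SE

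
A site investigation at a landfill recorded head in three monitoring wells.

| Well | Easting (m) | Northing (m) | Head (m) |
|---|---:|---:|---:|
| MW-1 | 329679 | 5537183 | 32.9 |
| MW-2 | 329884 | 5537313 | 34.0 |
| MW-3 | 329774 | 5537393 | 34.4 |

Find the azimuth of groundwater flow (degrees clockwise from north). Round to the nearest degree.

With h = a·x + b·y + c and MW-1 as origin, the differences give:
  205·a + 130·b = +1.1
  95·a + 210·b = +1.5
Eliminate b (×210 and ×130, subtract): 30700·a = 36.00 → a = ∂h/∂x = +0.001173
Back-substitute: b = ∂h/∂y = +0.006612.
Flow direction (−∇h) has components (-0.001173 E, -0.006612 N).
Azimuth = atan2(E, N) = atan2(-0.001173, -0.006612) = 190.1° ≈ 190°.

190°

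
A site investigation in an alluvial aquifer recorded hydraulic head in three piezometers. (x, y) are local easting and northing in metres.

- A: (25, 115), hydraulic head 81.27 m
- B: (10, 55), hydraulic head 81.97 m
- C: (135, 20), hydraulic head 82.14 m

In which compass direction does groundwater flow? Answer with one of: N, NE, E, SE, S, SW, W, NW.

Differences from A: to B (Δx, Δy, Δh) = (-15, -60, +0.70); to C = (110, -95, +0.87).
Solve a·Δx + b·Δy = Δh: det = (-15)·(-95) − 110·(-60) = 8025.
∂h/∂x = [(+0.70)·(-95) − (+0.87)·(-60)] / 8025 = -0.001782
∂h/∂y = [(-15)·(+0.87) − 110·(+0.70)] / 8025 = -0.01122
Flow = −∇h = (+0.001782 east, +0.01122 north), which points north.

N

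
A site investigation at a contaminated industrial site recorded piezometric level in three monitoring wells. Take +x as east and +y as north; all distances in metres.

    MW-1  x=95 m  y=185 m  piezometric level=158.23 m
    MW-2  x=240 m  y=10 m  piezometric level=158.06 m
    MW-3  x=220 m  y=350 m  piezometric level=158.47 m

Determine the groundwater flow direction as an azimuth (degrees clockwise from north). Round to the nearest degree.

Taking MW-1 as reference: MW-2−MW-1 = (145, -175, -0.17); MW-3−MW-1 = (125, 165, +0.24).
Solve a·Δx + b·Δy = Δh: det = 145·165 − 125·(-175) = 45800.
∂h/∂x = [(-0.17)·165 − (+0.24)·(-175)] / 45800 = +0.0003046
∂h/∂y = [145·(+0.24) − 125·(-0.17)] / 45800 = +0.001224
Flow direction (−∇h) has components (-0.0003046 E, -0.001224 N).
Azimuth = atan2(E, N) = atan2(-0.0003046, -0.001224) = 194.0° ≈ 194°.

194°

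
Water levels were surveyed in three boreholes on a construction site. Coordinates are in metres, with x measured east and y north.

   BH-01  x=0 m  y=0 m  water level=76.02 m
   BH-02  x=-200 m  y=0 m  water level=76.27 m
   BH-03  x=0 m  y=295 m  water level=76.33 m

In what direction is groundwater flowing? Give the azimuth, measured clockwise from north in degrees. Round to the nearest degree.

∂h/∂x = (76.27 − 76.02) / (-200 − 0) = -0.001250
∂h/∂y = (76.33 − 76.02) / (295 − 0) = +0.001051
Flow direction (−∇h) has components (+0.001250 E, -0.001051 N).
Azimuth = atan2(E, N) = atan2(+0.001250, -0.001051) = 130.1° ≈ 130°.

130°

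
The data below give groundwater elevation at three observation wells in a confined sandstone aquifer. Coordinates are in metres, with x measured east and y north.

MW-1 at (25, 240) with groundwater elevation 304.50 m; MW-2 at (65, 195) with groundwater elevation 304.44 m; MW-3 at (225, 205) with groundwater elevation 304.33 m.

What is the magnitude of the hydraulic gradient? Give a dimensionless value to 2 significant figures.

0.0010

With h = a·x + b·y + c and MW-1 as origin, the differences give:
  40·a + (-45)·b = -0.06
  200·a + (-35)·b = -0.17
Eliminate b (×(-35) and ×(-45), subtract): 7600·a = -5.550 → a = ∂h/∂x = -0.0007303
Back-substitute: b = ∂h/∂y = +0.0006842.
|∇h| = √(-0.0007303² + 0.0006842²) = 0.001001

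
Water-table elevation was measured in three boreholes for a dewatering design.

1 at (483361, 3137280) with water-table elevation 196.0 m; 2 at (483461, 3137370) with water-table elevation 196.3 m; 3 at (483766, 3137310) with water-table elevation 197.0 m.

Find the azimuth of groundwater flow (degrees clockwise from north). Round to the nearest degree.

255°

Taking 1 as reference: 2−1 = (100, 90, +0.3); 3−1 = (405, 30, +1.0).
Solve a·Δx + b·Δy = Δh: det = 100·30 − 405·90 = -33450.
∂h/∂x = [(+0.3)·30 − (+1.0)·90] / -33450 = +0.002422
∂h/∂y = [100·(+1.0) − 405·(+0.3)] / -33450 = +0.0006428
Flow direction (−∇h) has components (-0.002422 E, -0.0006428 N).
Azimuth = atan2(E, N) = atan2(-0.002422, -0.0006428) = 255.1° ≈ 255°.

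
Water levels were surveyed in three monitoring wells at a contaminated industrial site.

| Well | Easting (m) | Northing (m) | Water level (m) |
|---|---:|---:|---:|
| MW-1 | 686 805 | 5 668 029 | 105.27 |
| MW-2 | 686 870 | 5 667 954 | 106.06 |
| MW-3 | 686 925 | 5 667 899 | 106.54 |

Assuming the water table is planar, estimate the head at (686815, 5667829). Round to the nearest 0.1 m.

With h = a·x + b·y + c and MW-1 as origin, the differences give:
  65·a + (-75)·b = +0.79
  120·a + (-130)·b = +1.27
Eliminate b (×(-130) and ×(-75), subtract): 550·a = -7.450 → a = ∂h/∂x = -0.01355
Back-substitute: b = ∂h/∂y = -0.02227.
h(686815, 5667829) = 105.27 + (-0.01355)·(10) + (-0.02227)·(-200) = 105.27 -0.135 +4.455 = 109.589 m.

109.6 m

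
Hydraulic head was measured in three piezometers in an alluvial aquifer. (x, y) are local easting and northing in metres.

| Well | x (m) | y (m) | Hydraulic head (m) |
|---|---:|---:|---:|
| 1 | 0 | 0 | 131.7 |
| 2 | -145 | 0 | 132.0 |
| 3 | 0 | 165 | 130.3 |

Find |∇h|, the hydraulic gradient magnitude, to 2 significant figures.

∂h/∂x = (132.0 − 131.7) / (-145 − 0) = -0.002069
∂h/∂y = (130.3 − 131.7) / (165 − 0) = -0.008485
|∇h| = √(-0.002069² + -0.008485²) = 0.008734

0.0087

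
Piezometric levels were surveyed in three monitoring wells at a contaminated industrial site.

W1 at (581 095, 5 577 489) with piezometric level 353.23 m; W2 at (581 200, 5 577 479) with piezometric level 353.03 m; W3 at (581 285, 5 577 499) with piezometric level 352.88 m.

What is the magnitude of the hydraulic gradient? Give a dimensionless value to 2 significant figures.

Taking W1 as reference: W2−W1 = (105, -10, -0.20); W3−W1 = (190, 10, -0.35).
Determinant of the coordinate differences = 105·10 − 190·(-10) = 2950.
∂h/∂x = [(-0.20)·10 − (-0.35)·(-10)] / 2950 = -0.001864
∂h/∂y = [105·(-0.35) − 190·(-0.20)] / 2950 = +0.0004237
|∇h| = √(-0.001864² + 0.0004237²) = 0.001912

0.0019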